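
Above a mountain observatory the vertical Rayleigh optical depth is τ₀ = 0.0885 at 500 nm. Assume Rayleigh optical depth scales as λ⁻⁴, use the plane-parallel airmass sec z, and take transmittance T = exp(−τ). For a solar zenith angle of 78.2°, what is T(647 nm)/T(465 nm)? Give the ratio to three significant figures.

Airmass: sec 78.2° = 4.8901.
τ(647 nm) = 0.0885 × (500/647)⁴ × 4.8901 = 0.0885 × 0.3567 × 4.8901 = 0.1544.
τ(465 nm) = 0.0885 × (500/465)⁴ × 4.8901 = 0.0885 × 1.3368 × 4.8901 = 0.5785.
T(647)/T(465) = exp(τ_B − τ_A) = exp(0.4242) = 1.5283.

1.53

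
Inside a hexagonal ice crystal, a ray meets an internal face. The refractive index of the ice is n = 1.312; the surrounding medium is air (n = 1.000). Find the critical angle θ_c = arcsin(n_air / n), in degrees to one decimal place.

sin θ_c = n_air / n = 1.000 / 1.312 = 0.7622.
θ_c = arcsin(0.7622) = 49.66°.

49.7°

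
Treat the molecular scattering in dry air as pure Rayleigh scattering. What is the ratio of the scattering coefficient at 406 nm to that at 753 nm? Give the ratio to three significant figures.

Rayleigh scattering ∝ λ⁻⁴, so the ratio of coefficients is the inverse fourth power of the wavelength ratio.
σ(406)/σ(753) = (753/406)⁴ = (1.8547)⁴ = 11.83.

11.8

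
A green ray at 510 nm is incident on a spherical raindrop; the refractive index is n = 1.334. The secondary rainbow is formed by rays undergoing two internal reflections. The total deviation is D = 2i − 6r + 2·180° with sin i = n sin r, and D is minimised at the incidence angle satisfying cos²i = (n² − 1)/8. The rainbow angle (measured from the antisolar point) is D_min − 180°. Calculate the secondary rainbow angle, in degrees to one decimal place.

51.2°

cos²i = (1.77956 − 1)/8 = 0.09744; i = arccos(0.31216) = 71.810°.
sin r = sin 71.810°/1.334 = 0.71217; r = 45.411°.
D_min = 2·71.810° − 6·45.411° + 360° = 231.153°.
Rainbow angle = D_min − 180° = 51.153°.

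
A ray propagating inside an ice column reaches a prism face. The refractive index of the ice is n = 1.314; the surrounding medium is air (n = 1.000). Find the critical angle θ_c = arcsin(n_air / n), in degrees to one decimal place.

49.6°

sin θ_c = n_air / n = 1.000 / 1.314 = 0.7610.
θ_c = arcsin(0.7610) = 49.56°.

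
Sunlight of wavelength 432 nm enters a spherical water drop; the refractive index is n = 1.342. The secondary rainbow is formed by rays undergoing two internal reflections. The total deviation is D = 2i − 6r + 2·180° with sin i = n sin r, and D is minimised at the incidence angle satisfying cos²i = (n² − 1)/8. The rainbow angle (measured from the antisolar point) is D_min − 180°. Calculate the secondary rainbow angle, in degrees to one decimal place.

53.2°

cos²i = (1.80096 − 1)/8 = 0.10012; i = arccos(0.31642) = 71.554°.
sin r = sin 71.554°/1.342 = 0.70687; r = 44.981°.
D_min = 2·71.554° − 6·44.981° + 360° = 233.222°.
Rainbow angle = D_min − 180° = 53.222°.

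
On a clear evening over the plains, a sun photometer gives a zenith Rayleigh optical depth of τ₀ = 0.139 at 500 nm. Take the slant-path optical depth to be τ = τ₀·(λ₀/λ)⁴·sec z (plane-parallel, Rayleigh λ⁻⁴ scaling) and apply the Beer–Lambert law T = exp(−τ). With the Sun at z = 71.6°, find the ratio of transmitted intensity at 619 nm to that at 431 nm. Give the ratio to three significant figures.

Airmass: sec 71.6° = 3.1681.
τ(619 nm) = 0.139 × (500/619)⁴ × 3.1681 = 0.139 × 0.4257 × 3.1681 = 0.1875.
τ(431 nm) = 0.139 × (500/431)⁴ × 3.1681 = 0.139 × 1.8112 × 3.1681 = 0.7976.
T(619)/T(431) = exp(τ_B − τ_A) = exp(0.6101) = 1.8407.

1.84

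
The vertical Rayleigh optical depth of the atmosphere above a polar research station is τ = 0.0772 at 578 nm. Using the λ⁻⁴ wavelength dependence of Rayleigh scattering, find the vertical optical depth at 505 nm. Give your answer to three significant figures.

0.132

τ(505 nm) = τ(578 nm) × (578/505)⁴ = 0.0772 × (1.1446)⁴ = 0.0772 × 1.7161 = 0.1325.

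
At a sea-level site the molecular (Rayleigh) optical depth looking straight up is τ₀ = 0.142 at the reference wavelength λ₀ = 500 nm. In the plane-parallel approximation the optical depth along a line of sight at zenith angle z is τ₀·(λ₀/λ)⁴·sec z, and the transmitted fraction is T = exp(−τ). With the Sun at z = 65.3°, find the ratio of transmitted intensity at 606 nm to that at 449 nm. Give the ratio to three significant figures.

Airmass: sec 65.3° = 2.3931.
τ(606 nm) = 0.142 × (500/606)⁴ × 2.3931 = 0.142 × 0.4634 × 2.3931 = 0.1575.
τ(449 nm) = 0.142 × (500/449)⁴ × 2.3931 = 0.142 × 1.5378 × 2.3931 = 0.5226.
T(606)/T(449) = exp(τ_B − τ_A) = exp(0.3651) = 1.4406.

1.44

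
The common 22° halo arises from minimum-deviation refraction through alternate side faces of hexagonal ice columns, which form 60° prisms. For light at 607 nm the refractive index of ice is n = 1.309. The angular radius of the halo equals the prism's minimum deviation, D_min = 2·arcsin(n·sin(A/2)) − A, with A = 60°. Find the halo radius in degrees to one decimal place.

n·sin(A/2) = 1.309 × sin 30° = 1.309 × 0.5000 = 0.6545.
D_min = 2·arcsin(0.6545) − 60° = 2 × 40.882° − 60° = 21.763°.

21.8°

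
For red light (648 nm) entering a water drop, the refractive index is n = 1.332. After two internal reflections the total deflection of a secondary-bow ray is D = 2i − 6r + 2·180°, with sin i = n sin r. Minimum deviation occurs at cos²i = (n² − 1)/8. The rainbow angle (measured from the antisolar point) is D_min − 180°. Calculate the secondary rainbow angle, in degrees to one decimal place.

cos²i = (1.77422 − 1)/8 = 0.09678; i = arccos(0.31109) = 71.875°.
sin r = sin 71.875°/1.332 = 0.71350; r = 45.520°.
D_min = 2·71.875° − 6·45.520° + 360° = 230.628°.
Rainbow angle = D_min − 180° = 50.628°.

50.6°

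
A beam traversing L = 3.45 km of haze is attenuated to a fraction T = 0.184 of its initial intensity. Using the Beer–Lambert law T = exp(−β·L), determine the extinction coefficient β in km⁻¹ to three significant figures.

0.491 km⁻¹

Beer–Lambert: T = exp(−βL) ⇒ β = −ln(T)/L = −ln(0.184)/3.45 = 1.6928/3.45 = 0.4907 km⁻¹.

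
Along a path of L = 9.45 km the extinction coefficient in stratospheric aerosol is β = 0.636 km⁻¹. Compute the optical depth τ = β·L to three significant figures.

6.01

τ = β·L = 0.636 × 9.45 = 6.0102.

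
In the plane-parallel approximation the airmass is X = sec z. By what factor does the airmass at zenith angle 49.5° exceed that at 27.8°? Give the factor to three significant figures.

X(49.5°)/X(27.8°) = sec 49.5° / sec 27.8° = cos 27.8° / cos 49.5° = 0.8846/0.6494 = 1.3621.

1.36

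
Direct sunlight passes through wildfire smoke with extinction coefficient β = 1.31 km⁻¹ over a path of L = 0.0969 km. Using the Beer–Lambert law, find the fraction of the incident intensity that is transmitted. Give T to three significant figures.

0.881

τ = β·L = 1.31 × 0.0969 = 0.1269.
T = exp(−0.1269) = 0.8808.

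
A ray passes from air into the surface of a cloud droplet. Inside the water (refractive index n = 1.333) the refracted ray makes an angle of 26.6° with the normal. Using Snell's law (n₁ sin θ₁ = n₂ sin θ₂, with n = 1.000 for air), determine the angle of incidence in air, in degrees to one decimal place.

Snell: sin θ_i = n · sin θ_r = 1.333 × sin 26.6° = 1.333 × 0.4478 = 0.5969.
θ_i = arcsin(0.5969) = 36.65°.

36.6°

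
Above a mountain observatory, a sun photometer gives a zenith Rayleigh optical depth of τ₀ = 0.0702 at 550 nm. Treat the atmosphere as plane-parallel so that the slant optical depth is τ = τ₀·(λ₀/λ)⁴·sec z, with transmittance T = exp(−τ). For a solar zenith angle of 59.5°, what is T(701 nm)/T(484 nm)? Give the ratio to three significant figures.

Airmass: sec 59.5° = 1.9703.
τ(701 nm) = 0.0702 × (550/701)⁴ × 1.9703 = 0.0702 × 0.3789 × 1.9703 = 0.0524.
τ(484 nm) = 0.0702 × (550/484)⁴ × 1.9703 = 0.0702 × 1.6675 × 1.9703 = 0.2306.
T(701)/T(484) = exp(τ_B − τ_A) = exp(0.1782) = 1.1951.

1.20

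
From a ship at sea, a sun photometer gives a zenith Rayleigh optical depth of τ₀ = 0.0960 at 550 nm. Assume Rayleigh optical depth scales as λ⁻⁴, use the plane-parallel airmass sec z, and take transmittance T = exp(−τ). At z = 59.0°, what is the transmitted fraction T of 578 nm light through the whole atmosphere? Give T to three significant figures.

sec 59.0° = 1.9416.
τ = 0.0960 × (550/578)⁴ × 1.9416 = 0.0960 × 0.8199 × 1.9416 = 0.1528.
T = exp(−0.1528) = 0.8583.

0.858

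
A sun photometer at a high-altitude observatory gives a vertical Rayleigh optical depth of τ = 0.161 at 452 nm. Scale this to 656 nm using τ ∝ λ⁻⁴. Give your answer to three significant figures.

τ(656 nm) = τ(452 nm) × (452/656)⁴ = 0.161 × (0.6890)⁴ = 0.161 × 0.2254 = 0.0363.

0.0363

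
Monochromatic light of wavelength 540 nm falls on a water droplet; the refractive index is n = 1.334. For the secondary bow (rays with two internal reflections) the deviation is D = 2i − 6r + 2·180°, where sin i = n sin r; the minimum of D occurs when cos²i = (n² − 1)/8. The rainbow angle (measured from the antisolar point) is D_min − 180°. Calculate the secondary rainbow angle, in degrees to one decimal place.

cos²i = (1.77956 − 1)/8 = 0.09744; i = arccos(0.31216) = 71.810°.
sin r = sin 71.810°/1.334 = 0.71217; r = 45.411°.
D_min = 2·71.810° − 6·45.411° + 360° = 231.153°.
Rainbow angle = D_min − 180° = 51.153°.

51.2°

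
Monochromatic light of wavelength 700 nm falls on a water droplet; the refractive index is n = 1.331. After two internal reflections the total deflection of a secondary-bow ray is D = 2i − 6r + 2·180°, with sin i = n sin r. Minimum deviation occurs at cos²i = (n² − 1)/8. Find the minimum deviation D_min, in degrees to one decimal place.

cos²i = (1.77156 − 1)/8 = 0.09645; i = arccos(0.31056) = 71.907°.
sin r = sin 71.907°/1.331 = 0.71417; r = 45.575°.
D_min = 2·71.907° − 6·45.575° + 360° = 230.365°.

230.4°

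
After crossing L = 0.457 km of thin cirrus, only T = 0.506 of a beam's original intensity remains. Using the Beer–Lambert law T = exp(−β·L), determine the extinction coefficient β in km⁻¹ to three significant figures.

1.49 km⁻¹

Beer–Lambert: T = exp(−βL) ⇒ β = −ln(T)/L = −ln(0.506)/0.457 = 0.6812/0.457 = 1.491 km⁻¹.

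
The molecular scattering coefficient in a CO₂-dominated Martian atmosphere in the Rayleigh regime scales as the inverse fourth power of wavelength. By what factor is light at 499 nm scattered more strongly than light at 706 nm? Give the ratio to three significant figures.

Rayleigh scattering ∝ λ⁻⁴, so the ratio of coefficients is the inverse fourth power of the wavelength ratio.
σ(499)/σ(706) = (706/499)⁴ = (1.4148)⁴ = 4.007.

4.01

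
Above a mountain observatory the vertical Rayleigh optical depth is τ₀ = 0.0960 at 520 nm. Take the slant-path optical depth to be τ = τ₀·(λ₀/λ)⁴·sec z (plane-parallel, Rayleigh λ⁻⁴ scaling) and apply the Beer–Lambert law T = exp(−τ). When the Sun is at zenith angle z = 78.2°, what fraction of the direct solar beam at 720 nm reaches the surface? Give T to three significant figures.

sec 78.2° = 4.8901.
τ = 0.0960 × (520/720)⁴ × 4.8901 = 0.0960 × 0.2721 × 4.8901 = 0.1277.
T = exp(−0.1277) = 0.8801.

0.880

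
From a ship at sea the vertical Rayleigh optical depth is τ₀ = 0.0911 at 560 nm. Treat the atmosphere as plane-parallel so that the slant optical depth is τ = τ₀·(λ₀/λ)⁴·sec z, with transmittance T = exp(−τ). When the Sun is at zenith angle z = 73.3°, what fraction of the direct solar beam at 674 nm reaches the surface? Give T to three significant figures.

sec 73.3° = 3.4799.
τ = 0.0911 × (560/674)⁴ × 3.4799 = 0.0911 × 0.4766 × 3.4799 = 0.1511.
T = exp(−0.1511) = 0.8598.

0.860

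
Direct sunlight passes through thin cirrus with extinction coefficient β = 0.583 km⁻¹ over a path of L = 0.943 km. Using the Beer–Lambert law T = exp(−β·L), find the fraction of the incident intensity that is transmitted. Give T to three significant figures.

τ = β·L = 0.583 × 0.943 = 0.5498.
T = exp(−0.5498) = 0.5771.

0.577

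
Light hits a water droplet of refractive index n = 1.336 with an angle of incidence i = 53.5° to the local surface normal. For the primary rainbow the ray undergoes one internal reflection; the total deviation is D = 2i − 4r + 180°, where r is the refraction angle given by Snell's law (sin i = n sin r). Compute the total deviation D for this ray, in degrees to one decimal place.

sin r = sin 53.5° / 1.336 = 0.8039/1.336 = 0.6017; r = 36.99°.
D = 2·53.5° − 4·36.99° + 180° = 107.00° − 147.96° + 180° = 139.04°.

139.0°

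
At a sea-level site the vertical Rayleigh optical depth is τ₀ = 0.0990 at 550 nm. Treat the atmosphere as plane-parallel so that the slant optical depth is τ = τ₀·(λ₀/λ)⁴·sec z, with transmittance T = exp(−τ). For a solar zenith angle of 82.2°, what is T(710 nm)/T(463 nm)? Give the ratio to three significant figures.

3.29

Airmass: sec 82.2° = 7.3684.
τ(710 nm) = 0.0990 × (550/710)⁴ × 7.3684 = 0.0990 × 0.3601 × 7.3684 = 0.2627.
τ(463 nm) = 0.0990 × (550/463)⁴ × 7.3684 = 0.0990 × 1.9913 × 7.3684 = 1.4526.
T(710)/T(463) = exp(τ_B − τ_A) = exp(1.1899) = 3.2867.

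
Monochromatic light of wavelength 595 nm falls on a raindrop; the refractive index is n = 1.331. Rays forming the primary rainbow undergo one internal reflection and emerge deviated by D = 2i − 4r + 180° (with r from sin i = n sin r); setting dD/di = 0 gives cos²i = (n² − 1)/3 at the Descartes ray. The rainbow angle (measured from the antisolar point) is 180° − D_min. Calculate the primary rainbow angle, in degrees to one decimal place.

cos²i = (1.77156 − 1)/3 = 0.25719; i = arccos(0.50714) = 59.527°.
sin r = sin 59.527°/1.331 = 0.64753; r = 40.356°.
D_min = 2·59.527° − 4·40.356° + 180° = 137.630°.
Rainbow angle = 180° − D_min = 42.370°.

42.4°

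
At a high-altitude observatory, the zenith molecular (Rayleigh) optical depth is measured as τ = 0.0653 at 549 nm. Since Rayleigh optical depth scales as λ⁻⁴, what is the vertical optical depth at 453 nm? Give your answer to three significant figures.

τ(453 nm) = τ(549 nm) × (549/453)⁴ = 0.0653 × (1.2119)⁴ = 0.0653 × 2.1572 = 0.1409.

0.141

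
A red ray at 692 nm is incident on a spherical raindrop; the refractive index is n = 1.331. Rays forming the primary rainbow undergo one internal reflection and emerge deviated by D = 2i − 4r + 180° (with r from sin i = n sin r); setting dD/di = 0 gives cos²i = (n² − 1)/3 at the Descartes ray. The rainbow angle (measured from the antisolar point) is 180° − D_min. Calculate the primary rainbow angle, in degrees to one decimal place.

42.4°

cos²i = (1.77156 − 1)/3 = 0.25719; i = arccos(0.50714) = 59.527°.
sin r = sin 59.527°/1.331 = 0.64753; r = 40.356°.
D_min = 2·59.527° − 4·40.356° + 180° = 137.630°.
Rainbow angle = 180° − D_min = 42.370°.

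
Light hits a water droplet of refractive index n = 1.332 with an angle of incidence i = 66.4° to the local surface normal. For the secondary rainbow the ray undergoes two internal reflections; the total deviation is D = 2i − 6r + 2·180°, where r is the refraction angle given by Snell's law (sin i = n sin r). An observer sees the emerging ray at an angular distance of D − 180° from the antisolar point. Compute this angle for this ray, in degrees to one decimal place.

sin r = sin 66.4° / 1.332 = 0.9164/1.332 = 0.6880; r = 43.47°.
D = 2·66.4° − 6·43.47° + 2·180° = 132.80° − 260.81° + 360° = 231.99°.
Angle from antisolar point = D − 180° = 51.99°.

52.0°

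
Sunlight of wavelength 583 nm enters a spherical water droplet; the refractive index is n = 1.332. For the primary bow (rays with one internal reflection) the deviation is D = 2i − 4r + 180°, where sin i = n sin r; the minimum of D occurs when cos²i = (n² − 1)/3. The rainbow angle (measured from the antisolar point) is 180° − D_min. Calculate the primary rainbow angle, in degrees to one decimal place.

cos²i = (1.77422 − 1)/3 = 0.25807; i = arccos(0.50801) = 59.469°.
sin r = sin 59.469°/1.332 = 0.64666; r = 40.290°.
D_min = 2·59.469° − 4·40.290° + 180° = 137.776°.
Rainbow angle = 180° − D_min = 42.224°.

42.2°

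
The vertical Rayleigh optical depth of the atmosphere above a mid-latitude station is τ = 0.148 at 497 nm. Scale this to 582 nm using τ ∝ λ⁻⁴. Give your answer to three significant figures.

0.0787

τ(582 nm) = τ(497 nm) × (497/582)⁴ = 0.148 × (0.8540)⁴ = 0.148 × 0.5318 = 0.0787.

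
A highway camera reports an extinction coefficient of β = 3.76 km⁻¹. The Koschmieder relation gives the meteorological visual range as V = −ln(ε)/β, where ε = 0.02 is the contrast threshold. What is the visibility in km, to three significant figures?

V = −ln(0.02) / 3.76 = 3.912 / 3.76 = 1.0404 km.

1.04 km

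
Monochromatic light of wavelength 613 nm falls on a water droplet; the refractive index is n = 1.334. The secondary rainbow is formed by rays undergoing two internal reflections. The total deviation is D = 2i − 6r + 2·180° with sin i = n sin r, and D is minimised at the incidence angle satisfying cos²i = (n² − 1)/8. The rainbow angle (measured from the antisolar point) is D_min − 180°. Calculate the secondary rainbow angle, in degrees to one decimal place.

51.2°

cos²i = (1.77956 − 1)/8 = 0.09744; i = arccos(0.31216) = 71.810°.
sin r = sin 71.810°/1.334 = 0.71217; r = 45.411°.
D_min = 2·71.810° − 6·45.411° + 360° = 231.153°.
Rainbow angle = D_min − 180° = 51.153°.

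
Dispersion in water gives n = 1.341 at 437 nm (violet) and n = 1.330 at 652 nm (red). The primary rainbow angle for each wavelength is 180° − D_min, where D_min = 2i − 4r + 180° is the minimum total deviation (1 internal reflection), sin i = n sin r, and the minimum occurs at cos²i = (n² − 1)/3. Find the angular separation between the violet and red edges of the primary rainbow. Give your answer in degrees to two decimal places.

At 437 nm (n = 1.341): cos²i = 0.26609 → i = 58.946°, r = 39.705°, D_min = 139.071°, rainbow angle = 40.929°.
At 652 nm (n = 1.330): cos²i = 0.25630 → i = 59.585°, r = 40.422°, D_min = 137.484°, rainbow angle = 42.516°.
Angular width = |40.929° − 42.516°| = 1.588°.

1.59°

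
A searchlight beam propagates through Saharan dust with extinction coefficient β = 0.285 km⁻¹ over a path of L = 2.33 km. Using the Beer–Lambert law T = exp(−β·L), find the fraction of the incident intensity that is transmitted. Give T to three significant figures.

τ = β·L = 0.285 × 2.33 = 0.6640.
T = exp(−0.6640) = 0.5148.

0.515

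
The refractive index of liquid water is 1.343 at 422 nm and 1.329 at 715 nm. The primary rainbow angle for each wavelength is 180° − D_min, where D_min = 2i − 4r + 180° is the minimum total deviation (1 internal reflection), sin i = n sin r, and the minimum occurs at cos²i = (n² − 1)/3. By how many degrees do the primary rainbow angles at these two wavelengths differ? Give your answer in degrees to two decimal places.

2.02°

At 422 nm (n = 1.343): cos²i = 0.26788 → i = 58.830°, r = 39.577°, D_min = 139.354°, rainbow angle = 40.646°.
At 715 nm (n = 1.329): cos²i = 0.25541 → i = 59.643°, r = 40.487°, D_min = 137.337°, rainbow angle = 42.663°.
Angular width = |40.646° − 42.663°| = 2.017°.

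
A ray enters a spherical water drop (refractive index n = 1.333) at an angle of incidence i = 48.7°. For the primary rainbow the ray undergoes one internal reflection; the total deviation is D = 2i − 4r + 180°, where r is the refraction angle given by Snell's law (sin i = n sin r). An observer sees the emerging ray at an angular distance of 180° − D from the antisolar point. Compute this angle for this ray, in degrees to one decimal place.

39.8°

sin r = sin 48.7° / 1.333 = 0.7513/1.333 = 0.5636; r = 34.30°.
D = 2·48.7° − 4·34.30° + 180° = 97.40° − 137.22° + 180° = 140.18°.
Angle from antisolar point = 180° − D = 39.82°.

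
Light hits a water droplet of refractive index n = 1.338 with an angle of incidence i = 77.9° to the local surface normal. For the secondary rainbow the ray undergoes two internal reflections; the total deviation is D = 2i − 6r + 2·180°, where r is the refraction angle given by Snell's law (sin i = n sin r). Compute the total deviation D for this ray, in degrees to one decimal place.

234.1°

sin r = sin 77.9° / 1.338 = 0.9778/1.338 = 0.7308; r = 46.95°.
D = 2·77.9° − 6·46.95° + 2·180° = 155.80° − 281.71° + 360° = 234.09°.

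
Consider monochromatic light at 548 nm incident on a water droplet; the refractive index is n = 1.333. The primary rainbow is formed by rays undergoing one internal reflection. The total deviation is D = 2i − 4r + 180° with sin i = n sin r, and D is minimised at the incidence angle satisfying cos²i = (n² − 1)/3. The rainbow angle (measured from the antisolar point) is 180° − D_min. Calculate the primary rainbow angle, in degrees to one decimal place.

cos²i = (1.77689 − 1)/3 = 0.25896; i = arccos(0.50888) = 59.410°.
sin r = sin 59.410°/1.333 = 0.64579; r = 40.225°.
D_min = 2·59.410° − 4·40.225° + 180° = 137.922°.
Rainbow angle = 180° − D_min = 42.078°.

42.1°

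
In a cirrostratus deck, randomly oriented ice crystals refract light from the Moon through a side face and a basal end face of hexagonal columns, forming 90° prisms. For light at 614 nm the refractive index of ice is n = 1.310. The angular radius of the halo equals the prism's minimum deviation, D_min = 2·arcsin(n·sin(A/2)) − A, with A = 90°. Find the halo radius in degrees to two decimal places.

n·sin(A/2) = 1.310 × sin 45° = 1.310 × 0.7071 = 0.9263.
D_min = 2·arcsin(0.9263) − 90° = 2 × 67.867° − 90° = 45.733°.

45.73°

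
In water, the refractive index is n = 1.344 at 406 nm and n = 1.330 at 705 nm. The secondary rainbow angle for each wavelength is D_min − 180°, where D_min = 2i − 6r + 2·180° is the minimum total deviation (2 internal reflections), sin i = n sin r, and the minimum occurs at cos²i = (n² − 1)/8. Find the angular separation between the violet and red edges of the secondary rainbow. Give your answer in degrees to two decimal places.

3.63°

At 406 nm (n = 1.344): cos²i = 0.10079 → i = 71.490°, r = 44.874°, D_min = 233.733°, rainbow angle = 53.733°.
At 705 nm (n = 1.330): cos²i = 0.09611 → i = 71.940°, r = 45.630°, D_min = 230.101°, rainbow angle = 50.101°.
Angular width = |53.733° − 50.101°| = 3.632°.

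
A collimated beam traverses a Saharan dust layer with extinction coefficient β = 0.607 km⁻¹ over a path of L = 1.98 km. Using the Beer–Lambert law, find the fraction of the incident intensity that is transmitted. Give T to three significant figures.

τ = β·L = 0.607 × 1.98 = 1.2019.
T = exp(−1.2019) = 0.3006.

0.301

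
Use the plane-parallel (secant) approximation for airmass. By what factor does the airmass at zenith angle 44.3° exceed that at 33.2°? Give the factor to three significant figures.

1.17

X(44.3°)/X(33.2°) = sec 44.3° / sec 33.2° = cos 33.2° / cos 44.3° = 0.8368/0.7157 = 1.1692.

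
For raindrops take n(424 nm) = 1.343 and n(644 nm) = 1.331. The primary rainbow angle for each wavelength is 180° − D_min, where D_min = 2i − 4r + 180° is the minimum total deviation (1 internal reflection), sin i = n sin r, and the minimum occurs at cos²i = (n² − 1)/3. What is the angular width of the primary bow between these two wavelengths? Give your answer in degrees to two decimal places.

1.72°

At 424 nm (n = 1.343): cos²i = 0.26788 → i = 58.830°, r = 39.577°, D_min = 139.354°, rainbow angle = 40.646°.
At 644 nm (n = 1.331): cos²i = 0.25719 → i = 59.527°, r = 40.356°, D_min = 137.630°, rainbow angle = 42.370°.
Angular width = |40.646° − 42.370°| = 1.724°.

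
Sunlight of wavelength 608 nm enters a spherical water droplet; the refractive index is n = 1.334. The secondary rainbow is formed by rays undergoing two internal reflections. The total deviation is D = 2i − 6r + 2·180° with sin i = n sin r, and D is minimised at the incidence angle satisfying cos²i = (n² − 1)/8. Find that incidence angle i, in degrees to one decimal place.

71.8°

cos²i = (1.334² − 1)/8 = (1.77956 − 1)/8 = 0.09744.
cos i = 0.31216, so i = 71.810°.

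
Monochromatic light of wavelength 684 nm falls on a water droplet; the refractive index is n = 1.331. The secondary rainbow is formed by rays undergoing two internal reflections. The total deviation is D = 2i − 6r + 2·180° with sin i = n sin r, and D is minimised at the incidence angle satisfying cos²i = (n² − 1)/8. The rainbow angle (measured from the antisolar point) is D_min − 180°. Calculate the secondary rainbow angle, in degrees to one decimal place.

cos²i = (1.77156 − 1)/8 = 0.09645; i = arccos(0.31056) = 71.907°.
sin r = sin 71.907°/1.331 = 0.71417; r = 45.575°.
D_min = 2·71.907° − 6·45.575° + 360° = 230.365°.
Rainbow angle = D_min − 180° = 50.365°.

50.4°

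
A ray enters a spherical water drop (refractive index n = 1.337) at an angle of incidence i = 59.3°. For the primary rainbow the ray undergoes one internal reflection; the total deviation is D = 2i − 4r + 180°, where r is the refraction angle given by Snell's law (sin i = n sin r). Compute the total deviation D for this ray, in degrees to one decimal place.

sin r = sin 59.3° / 1.337 = 0.8599/1.337 = 0.6431; r = 40.02°.
D = 2·59.3° − 4·40.02° + 180° = 118.60° − 160.10° + 180° = 138.50°.

138.5°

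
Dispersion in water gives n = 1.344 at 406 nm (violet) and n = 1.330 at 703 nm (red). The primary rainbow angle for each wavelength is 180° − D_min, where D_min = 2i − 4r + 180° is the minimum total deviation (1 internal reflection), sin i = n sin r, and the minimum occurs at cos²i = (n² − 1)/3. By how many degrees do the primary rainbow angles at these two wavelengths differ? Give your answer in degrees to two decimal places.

2.01°

At 406 nm (n = 1.344): cos²i = 0.26878 → i = 58.772°, r = 39.512°, D_min = 139.495°, rainbow angle = 40.505°.
At 703 nm (n = 1.330): cos²i = 0.25630 → i = 59.585°, r = 40.422°, D_min = 137.484°, rainbow angle = 42.516°.
Angular width = |40.505° − 42.516°| = 2.011°.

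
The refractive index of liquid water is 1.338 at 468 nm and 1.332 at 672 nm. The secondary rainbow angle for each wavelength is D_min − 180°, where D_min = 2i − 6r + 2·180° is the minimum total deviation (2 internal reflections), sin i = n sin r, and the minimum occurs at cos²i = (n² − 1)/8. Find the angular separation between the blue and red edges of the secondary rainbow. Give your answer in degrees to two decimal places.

1.56°

At 468 nm (n = 1.338): cos²i = 0.09878 → i = 71.682°, r = 45.195°, D_min = 232.193°, rainbow angle = 52.193°.
At 672 nm (n = 1.332): cos²i = 0.09678 → i = 71.875°, r = 45.520°, D_min = 230.628°, rainbow angle = 50.628°.
Angular width = |52.193° − 50.628°| = 1.564°.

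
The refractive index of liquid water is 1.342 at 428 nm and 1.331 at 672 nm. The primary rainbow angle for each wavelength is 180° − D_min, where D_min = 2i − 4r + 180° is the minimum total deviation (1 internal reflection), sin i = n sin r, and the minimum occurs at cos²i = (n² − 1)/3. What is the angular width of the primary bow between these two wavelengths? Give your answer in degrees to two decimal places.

At 428 nm (n = 1.342): cos²i = 0.26699 → i = 58.888°, r = 39.641°, D_min = 139.213°, rainbow angle = 40.787°.
At 672 nm (n = 1.331): cos²i = 0.25719 → i = 59.527°, r = 40.356°, D_min = 137.630°, rainbow angle = 42.370°.
Angular width = |40.787° − 42.370°| = 1.583°.

1.58°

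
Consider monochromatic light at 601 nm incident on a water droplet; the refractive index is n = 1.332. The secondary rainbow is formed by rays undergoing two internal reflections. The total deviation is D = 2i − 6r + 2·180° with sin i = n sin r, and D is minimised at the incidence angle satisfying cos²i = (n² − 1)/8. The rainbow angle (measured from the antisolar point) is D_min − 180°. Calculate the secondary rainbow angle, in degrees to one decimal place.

50.6°

cos²i = (1.77422 − 1)/8 = 0.09678; i = arccos(0.31109) = 71.875°.
sin r = sin 71.875°/1.332 = 0.71350; r = 45.520°.
D_min = 2·71.875° − 6·45.520° + 360° = 230.628°.
Rainbow angle = D_min − 180° = 50.628°.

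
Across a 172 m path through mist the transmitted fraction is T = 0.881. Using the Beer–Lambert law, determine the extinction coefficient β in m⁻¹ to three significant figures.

Beer–Lambert: T = exp(−βL) ⇒ β = −ln(T)/L = −ln(0.881)/172 = 0.1267/172 = 0.0007366 m⁻¹.

0.000737 m⁻¹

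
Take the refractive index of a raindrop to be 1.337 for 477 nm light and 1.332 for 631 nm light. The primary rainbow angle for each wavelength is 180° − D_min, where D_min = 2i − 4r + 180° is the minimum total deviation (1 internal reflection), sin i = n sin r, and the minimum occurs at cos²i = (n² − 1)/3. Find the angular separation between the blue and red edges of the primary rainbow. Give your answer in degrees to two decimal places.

0.72°

At 477 nm (n = 1.337): cos²i = 0.26252 → i = 59.178°, r = 39.964°, D_min = 138.500°, rainbow angle = 41.500°.
At 631 nm (n = 1.332): cos²i = 0.25807 → i = 59.469°, r = 40.290°, D_min = 137.776°, rainbow angle = 42.224°.
Angular width = |41.500° − 42.224°| = 0.724°.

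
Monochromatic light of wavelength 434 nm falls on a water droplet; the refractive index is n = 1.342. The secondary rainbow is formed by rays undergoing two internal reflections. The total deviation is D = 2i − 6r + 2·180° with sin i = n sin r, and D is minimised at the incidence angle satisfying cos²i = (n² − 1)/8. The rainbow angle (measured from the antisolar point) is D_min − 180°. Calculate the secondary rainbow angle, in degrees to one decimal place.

53.2°

cos²i = (1.80096 − 1)/8 = 0.10012; i = arccos(0.31642) = 71.554°.
sin r = sin 71.554°/1.342 = 0.70687; r = 44.981°.
D_min = 2·71.554° − 6·44.981° + 360° = 233.222°.
Rainbow angle = D_min − 180° = 53.222°.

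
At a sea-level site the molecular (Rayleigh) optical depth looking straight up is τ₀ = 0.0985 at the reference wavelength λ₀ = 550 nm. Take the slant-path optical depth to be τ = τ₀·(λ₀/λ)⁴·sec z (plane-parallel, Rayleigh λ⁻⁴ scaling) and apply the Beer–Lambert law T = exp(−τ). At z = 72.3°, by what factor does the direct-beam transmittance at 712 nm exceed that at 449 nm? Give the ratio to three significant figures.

1.85

Airmass: sec 72.3° = 3.2891.
τ(712 nm) = 0.0985 × (550/712)⁴ × 3.2891 = 0.0985 × 0.3561 × 3.2891 = 0.1154.
τ(449 nm) = 0.0985 × (550/449)⁴ × 3.2891 = 0.0985 × 2.2515 × 3.2891 = 0.7294.
T(712)/T(449) = exp(τ_B − τ_A) = exp(0.6141) = 1.8479.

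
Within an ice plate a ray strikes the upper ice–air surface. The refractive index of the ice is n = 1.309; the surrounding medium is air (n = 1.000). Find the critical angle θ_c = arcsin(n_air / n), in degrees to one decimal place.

49.8°

sin θ_c = n_air / n = 1.000 / 1.309 = 0.7639.
θ_c = arcsin(0.7639) = 49.81°.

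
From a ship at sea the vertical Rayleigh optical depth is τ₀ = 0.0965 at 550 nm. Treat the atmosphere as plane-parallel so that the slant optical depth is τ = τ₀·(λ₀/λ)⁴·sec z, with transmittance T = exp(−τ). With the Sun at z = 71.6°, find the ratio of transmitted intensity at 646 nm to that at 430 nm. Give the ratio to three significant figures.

1.93

Airmass: sec 71.6° = 3.1681.
τ(646 nm) = 0.0965 × (550/646)⁴ × 3.1681 = 0.0965 × 0.5254 × 3.1681 = 0.1606.
τ(430 nm) = 0.0965 × (550/430)⁴ × 3.1681 = 0.0965 × 2.6766 × 3.1681 = 0.8183.
T(646)/T(430) = exp(τ_B − τ_A) = exp(0.6576) = 1.9302.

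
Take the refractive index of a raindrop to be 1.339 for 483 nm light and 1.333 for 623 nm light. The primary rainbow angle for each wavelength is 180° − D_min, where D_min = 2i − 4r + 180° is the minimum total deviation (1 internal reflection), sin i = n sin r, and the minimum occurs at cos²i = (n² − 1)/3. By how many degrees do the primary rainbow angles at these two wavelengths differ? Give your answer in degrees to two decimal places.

0.86°

At 483 nm (n = 1.339): cos²i = 0.26431 → i = 59.062°, r = 39.834°, D_min = 138.786°, rainbow angle = 41.214°.
At 623 nm (n = 1.333): cos²i = 0.25896 → i = 59.410°, r = 40.225°, D_min = 137.922°, rainbow angle = 42.078°.
Angular width = |41.214° − 42.078°| = 0.865°.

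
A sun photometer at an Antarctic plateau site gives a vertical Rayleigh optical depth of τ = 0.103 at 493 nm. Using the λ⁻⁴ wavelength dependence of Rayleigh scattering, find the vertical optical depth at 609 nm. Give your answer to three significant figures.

τ(609 nm) = τ(493 nm) × (493/609)⁴ = 0.103 × (0.8095)⁴ = 0.103 × 0.4295 = 0.0442.

0.0442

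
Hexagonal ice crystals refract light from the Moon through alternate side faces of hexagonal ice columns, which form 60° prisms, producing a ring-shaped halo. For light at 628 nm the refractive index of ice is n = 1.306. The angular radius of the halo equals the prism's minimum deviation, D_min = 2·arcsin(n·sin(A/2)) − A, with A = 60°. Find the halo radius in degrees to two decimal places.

21.54°

n·sin(A/2) = 1.306 × sin 30° = 1.306 × 0.5000 = 0.6530.
D_min = 2·arcsin(0.6530) − 60° = 2 × 40.768° − 60° = 21.536°.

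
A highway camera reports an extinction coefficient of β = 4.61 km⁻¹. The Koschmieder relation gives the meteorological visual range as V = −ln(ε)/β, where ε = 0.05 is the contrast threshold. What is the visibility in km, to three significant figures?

V = −ln(0.05) / 4.61 = 2.996 / 4.61 = 0.6498 km.

0.650 km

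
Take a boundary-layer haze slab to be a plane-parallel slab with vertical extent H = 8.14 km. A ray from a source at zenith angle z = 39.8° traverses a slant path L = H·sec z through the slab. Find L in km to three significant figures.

sec z = 1/cos 39.8° = 1.3016.
L = 8.14 × 1.3016 = 10.595 km.

10.6 km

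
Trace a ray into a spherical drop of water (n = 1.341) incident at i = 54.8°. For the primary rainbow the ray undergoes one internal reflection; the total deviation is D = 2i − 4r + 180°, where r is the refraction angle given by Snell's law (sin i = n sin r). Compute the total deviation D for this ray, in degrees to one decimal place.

139.4°

sin r = sin 54.8° / 1.341 = 0.8171/1.341 = 0.6094; r = 37.54°.
D = 2·54.8° − 4·37.54° + 180° = 109.60° − 150.17° + 180° = 139.43°.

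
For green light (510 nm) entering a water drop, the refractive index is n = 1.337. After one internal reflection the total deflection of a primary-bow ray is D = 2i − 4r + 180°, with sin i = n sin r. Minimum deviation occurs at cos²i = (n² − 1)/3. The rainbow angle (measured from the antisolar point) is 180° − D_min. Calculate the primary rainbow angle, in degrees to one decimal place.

cos²i = (1.78757 − 1)/3 = 0.26252; i = arccos(0.51237) = 59.178°.
sin r = sin 59.178°/1.337 = 0.64231; r = 39.964°.
D_min = 2·59.178° − 4·39.964° + 180° = 138.500°.
Rainbow angle = 180° − D_min = 41.500°.

41.5°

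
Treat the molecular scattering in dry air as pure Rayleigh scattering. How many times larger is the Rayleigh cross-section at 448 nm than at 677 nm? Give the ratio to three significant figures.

5.21

Rayleigh scattering ∝ λ⁻⁴, so the ratio of coefficients is the inverse fourth power of the wavelength ratio.
σ(448)/σ(677) = (677/448)⁴ = (1.5112)⁴ = 5.215.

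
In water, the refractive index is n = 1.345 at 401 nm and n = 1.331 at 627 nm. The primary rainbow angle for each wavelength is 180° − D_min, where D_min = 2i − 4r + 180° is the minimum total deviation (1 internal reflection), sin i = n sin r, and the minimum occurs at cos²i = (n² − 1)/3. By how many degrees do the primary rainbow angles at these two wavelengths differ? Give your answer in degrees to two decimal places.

At 401 nm (n = 1.345): cos²i = 0.26967 → i = 58.715°, r = 39.448°, D_min = 139.635°, rainbow angle = 40.365°.
At 627 nm (n = 1.331): cos²i = 0.25719 → i = 59.527°, r = 40.356°, D_min = 137.630°, rainbow angle = 42.370°.
Angular width = |40.365° − 42.370°| = 2.005°.

2.01°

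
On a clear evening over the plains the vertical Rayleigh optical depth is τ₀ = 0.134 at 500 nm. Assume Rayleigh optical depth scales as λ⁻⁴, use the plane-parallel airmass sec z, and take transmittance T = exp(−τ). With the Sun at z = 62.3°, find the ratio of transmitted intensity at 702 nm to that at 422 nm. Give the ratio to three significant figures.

Airmass: sec 62.3° = 2.1513.
τ(702 nm) = 0.134 × (500/702)⁴ × 2.1513 = 0.134 × 0.2574 × 2.1513 = 0.0742.
τ(422 nm) = 0.134 × (500/422)⁴ × 2.1513 = 0.134 × 1.9707 × 2.1513 = 0.5681.
T(702)/T(422) = exp(τ_B − τ_A) = exp(0.4939) = 1.6387.

1.64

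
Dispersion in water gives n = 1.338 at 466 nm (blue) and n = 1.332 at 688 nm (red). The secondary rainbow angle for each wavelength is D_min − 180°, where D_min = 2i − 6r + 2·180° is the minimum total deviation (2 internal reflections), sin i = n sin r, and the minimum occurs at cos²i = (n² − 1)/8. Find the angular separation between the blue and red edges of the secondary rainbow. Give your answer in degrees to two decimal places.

1.56°

At 466 nm (n = 1.338): cos²i = 0.09878 → i = 71.682°, r = 45.195°, D_min = 232.193°, rainbow angle = 52.193°.
At 688 nm (n = 1.332): cos²i = 0.09678 → i = 71.875°, r = 45.520°, D_min = 230.628°, rainbow angle = 50.628°.
Angular width = |52.193° − 50.628°| = 1.564°.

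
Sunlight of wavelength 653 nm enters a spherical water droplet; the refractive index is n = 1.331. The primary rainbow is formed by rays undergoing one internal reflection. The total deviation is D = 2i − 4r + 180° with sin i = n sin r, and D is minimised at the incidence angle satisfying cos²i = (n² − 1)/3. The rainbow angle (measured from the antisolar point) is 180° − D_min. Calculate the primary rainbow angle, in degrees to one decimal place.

42.4°

cos²i = (1.77156 − 1)/3 = 0.25719; i = arccos(0.50714) = 59.527°.
sin r = sin 59.527°/1.331 = 0.64753; r = 40.356°.
D_min = 2·59.527° − 4·40.356° + 180° = 137.630°.
Rainbow angle = 180° − D_min = 42.370°.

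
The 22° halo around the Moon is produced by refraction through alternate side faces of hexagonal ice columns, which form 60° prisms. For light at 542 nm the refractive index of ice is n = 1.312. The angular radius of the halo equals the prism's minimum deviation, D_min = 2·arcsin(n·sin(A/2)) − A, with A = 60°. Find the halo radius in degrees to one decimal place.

n·sin(A/2) = 1.312 × sin 30° = 1.312 × 0.5000 = 0.6560.
D_min = 2·arcsin(0.6560) − 60° = 2 × 40.996° − 60° = 21.991°.

22.0°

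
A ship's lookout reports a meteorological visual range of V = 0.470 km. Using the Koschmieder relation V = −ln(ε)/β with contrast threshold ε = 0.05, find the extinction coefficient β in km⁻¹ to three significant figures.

β = −ln(0.05) / V = 2.996 / 0.470 = 6.3739 km⁻¹.

6.37 km⁻¹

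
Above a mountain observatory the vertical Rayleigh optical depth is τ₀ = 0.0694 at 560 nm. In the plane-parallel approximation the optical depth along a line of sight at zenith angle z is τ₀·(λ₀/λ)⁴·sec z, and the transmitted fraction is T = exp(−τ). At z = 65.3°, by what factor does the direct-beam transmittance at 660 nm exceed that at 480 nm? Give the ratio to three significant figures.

1.25

Airmass: sec 65.3° = 2.3931.
τ(660 nm) = 0.0694 × (560/660)⁴ × 2.3931 = 0.0694 × 0.5183 × 2.3931 = 0.0861.
τ(480 nm) = 0.0694 × (560/480)⁴ × 2.3931 = 0.0694 × 1.8526 × 2.3931 = 0.3077.
T(660)/T(480) = exp(τ_B − τ_A) = exp(0.2216) = 1.2481.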